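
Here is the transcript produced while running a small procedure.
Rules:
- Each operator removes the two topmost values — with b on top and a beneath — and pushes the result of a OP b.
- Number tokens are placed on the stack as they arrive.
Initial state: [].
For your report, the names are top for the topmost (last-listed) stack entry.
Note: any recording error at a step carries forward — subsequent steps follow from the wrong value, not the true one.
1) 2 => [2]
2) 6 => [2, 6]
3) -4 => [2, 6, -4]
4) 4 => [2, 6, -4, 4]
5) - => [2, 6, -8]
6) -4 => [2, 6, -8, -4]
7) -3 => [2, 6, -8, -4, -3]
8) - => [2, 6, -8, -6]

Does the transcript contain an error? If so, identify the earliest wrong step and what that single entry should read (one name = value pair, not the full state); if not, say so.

1. push 2: top = 2 (in agreement)
2. push 6: top = 6 (consistent with the transcript)
3. push -4: top = -4 (consistent with the transcript)
4. push 4: top = 4 (in agreement)
5. -4 - 4 = -8 (checks out)
6. push -4: top = -4 (agrees with the transcript)
7. push -3: top = -3 (in agreement)
8. -4 - -3 = -1 (the entry is off here)
Step 8 is the first one off; corrected, top = -1.

step 8, top = -1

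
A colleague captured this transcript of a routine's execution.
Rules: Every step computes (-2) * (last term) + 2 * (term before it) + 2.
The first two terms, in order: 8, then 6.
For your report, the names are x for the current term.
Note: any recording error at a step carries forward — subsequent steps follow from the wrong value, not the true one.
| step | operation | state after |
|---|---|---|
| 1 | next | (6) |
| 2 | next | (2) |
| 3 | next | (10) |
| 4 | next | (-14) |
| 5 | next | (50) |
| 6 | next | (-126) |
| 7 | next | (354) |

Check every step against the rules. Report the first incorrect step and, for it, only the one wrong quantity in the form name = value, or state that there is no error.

no error

1. x = -2*(6) + (2)*(8) + (2) = 6 (checks out)
2. x = -2*(6) + (2)*(6) + (2) = 2 (in agreement)
3. x = -2*(2) + (2)*(6) + (2) = 10 (matches)
4. x = -2*(10) + (2)*(2) + (2) = -14 (exactly as logged)
5. x = -2*(-14) + (2)*(10) + (2) = 50 (same as recorded)
6. x = -2*(50) + (2)*(-14) + (2) = -126 (matches)
7. x = -2*(-126) + (2)*(50) + (2) = 354 (matches)
Every step is consistent.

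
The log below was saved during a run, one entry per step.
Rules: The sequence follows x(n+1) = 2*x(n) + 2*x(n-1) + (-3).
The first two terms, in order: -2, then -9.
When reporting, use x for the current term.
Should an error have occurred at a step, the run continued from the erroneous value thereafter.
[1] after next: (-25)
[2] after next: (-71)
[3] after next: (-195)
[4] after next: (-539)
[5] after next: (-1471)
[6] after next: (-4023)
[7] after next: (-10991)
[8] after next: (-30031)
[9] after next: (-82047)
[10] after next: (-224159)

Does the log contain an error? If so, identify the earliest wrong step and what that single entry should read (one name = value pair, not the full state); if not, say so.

step 4, x = -535

step 1: x = 2*(-9) + (2)*(-2) + (-3) = -25 -> checks out
step 2: x = 2*(-25) + (2)*(-9) + (-3) = -71 -> checks out
step 3: x = 2*(-71) + (2)*(-25) + (-3) = -195 -> exactly as logged
step 4: x = 2*(-195) + (2)*(-71) + (-3) = -535 -> this is not what the log shows
The audit stops at step 4: the recorded entry is wrong and should be x = -535.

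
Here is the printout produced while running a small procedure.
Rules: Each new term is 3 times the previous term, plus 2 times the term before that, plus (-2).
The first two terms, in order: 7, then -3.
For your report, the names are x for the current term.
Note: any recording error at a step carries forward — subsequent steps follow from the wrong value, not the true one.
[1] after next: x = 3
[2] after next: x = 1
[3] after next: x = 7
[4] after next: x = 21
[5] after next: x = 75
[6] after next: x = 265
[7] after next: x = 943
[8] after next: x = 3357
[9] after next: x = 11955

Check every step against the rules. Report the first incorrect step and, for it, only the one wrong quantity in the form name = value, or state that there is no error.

no error

1. x = 3*(-3) + (2)*(7) + (-2) = 3 (matches)
2. x = 3*(3) + (2)*(-3) + (-2) = 1 (exactly as logged)
3. x = 3*(1) + (2)*(3) + (-2) = 7 (exactly as logged)
4. x = 3*(7) + (2)*(1) + (-2) = 21 (verified)
5. x = 3*(21) + (2)*(7) + (-2) = 75 (confirmed correct)
6. x = 3*(75) + (2)*(21) + (-2) = 265 (same as recorded)
7. x = 3*(265) + (2)*(75) + (-2) = 943 (in agreement)
8. x = 3*(943) + (2)*(265) + (-2) = 3357 (agrees with the printout)
9. x = 3*(3357) + (2)*(943) + (-2) = 11955 (consistent with the printout)
The whole run recomputes cleanly — no discrepancies.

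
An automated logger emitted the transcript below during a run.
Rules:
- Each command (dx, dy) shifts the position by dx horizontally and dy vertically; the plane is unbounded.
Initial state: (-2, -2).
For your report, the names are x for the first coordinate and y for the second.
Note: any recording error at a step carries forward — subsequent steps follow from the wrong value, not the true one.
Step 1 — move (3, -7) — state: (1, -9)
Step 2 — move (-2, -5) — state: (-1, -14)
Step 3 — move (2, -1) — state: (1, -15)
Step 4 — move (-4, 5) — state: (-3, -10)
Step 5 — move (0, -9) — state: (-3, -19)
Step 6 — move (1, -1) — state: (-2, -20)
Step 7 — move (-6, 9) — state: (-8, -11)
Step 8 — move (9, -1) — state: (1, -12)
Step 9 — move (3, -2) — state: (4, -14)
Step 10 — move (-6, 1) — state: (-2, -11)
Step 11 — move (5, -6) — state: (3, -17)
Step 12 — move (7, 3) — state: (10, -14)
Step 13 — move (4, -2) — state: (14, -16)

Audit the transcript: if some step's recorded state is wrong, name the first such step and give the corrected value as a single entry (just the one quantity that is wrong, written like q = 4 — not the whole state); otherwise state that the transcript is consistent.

Step 1: x = -2 + (3) = 1, y = -2 + (-7) = -9 — confirmed correct.
Step 2: x = 1 + (-2) = -1, y = -9 + (-5) = -14 — consistent with the transcript.
Step 3: x = -1 + (2) = 1, y = -14 + (-1) = -15 — matches.
Step 4: x = 1 + (-4) = -3, y = -15 + (5) = -10 — exactly as logged.
Step 5: x = -3 + (0) = -3, y = -10 + (-9) = -19 — in agreement.
Step 6: x = -3 + (1) = -2, y = -19 + (-1) = -20 — checks out.
Step 7: x = -2 + (-6) = -8, y = -20 + (9) = -11 — same as recorded.
Step 8: x = -8 + (9) = 1, y = -11 + (-1) = -12 — verified.
Step 9: x = 1 + (3) = 4, y = -12 + (-2) = -14 — exactly as logged.
Step 10: x = 4 + (-6) = -2, y = -14 + (1) = -13 — first mismatch against the transcript.
First incorrect step: 10; the correct value is y = -13.

step 10, y = -13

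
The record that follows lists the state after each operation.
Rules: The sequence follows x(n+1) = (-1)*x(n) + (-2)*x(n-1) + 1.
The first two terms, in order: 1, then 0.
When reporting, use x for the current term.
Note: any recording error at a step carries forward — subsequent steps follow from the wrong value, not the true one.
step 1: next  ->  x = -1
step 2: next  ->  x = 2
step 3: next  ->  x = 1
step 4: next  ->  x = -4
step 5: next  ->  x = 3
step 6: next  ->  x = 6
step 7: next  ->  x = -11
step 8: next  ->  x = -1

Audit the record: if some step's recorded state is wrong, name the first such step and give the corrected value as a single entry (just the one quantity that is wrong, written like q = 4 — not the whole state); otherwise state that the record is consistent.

step 8, x = 0

Recomputing the run from the initial state:
step 1: x = -1
step 2: x = 2
step 3: x = 1
step 4: x = -4
step 5: x = 3
step 6: x = 6
step 7: x = -11
step 8: x = 0
The first disagreement with the record is at step 8, where the value should be x = 0.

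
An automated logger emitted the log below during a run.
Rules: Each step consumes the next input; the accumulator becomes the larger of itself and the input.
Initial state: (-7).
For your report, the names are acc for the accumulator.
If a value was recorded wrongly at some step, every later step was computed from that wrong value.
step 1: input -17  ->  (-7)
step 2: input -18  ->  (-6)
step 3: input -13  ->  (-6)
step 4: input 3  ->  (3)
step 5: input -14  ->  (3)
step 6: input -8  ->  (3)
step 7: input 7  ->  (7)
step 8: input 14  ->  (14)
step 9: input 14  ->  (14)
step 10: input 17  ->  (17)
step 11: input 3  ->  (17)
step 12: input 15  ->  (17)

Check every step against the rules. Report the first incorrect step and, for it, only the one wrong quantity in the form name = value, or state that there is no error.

1. acc = max(-7, -17) = -7 (exactly as logged)
2. acc = max(-7, -18) = -7 (first mismatch against the log)
The earliest wrong entry is at step 2: it should read acc = -7.

step 2, acc = -7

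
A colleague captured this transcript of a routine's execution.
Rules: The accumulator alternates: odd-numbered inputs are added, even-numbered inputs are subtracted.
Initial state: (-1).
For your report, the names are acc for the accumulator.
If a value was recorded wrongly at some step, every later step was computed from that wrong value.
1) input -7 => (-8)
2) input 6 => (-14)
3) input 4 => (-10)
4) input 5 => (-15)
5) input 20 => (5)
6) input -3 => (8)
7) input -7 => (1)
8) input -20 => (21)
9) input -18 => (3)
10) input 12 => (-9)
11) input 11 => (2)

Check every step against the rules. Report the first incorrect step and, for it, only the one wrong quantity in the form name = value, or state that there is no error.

no error

Recomputing the run from the initial state:
step 1: acc = -8
step 2: acc = -14
step 3: acc = -10
step 4: acc = -15
step 5: acc = 5
step 6: acc = 8
step 7: acc = 1
step 8: acc = 21
step 9: acc = 3
step 10: acc = -9
step 11: acc = 2
This matches the transcript at every step.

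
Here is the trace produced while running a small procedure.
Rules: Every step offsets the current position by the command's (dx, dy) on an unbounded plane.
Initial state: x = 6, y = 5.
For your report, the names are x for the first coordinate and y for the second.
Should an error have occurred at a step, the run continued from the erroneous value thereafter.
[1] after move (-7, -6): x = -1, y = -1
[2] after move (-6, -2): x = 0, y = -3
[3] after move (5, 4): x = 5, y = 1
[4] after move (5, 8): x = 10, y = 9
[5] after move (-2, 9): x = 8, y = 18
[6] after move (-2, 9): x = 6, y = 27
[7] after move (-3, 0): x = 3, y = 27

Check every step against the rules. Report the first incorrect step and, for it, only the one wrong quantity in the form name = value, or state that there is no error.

step 2, x = -7

1. x = 6 + (-7) = -1, y = 5 + (-6) = -1 (exactly as logged)
2. x = -1 + (-6) = -7, y = -1 + (-2) = -3 (not what was recorded)
The earliest wrong entry is at step 2: it should read x = -7.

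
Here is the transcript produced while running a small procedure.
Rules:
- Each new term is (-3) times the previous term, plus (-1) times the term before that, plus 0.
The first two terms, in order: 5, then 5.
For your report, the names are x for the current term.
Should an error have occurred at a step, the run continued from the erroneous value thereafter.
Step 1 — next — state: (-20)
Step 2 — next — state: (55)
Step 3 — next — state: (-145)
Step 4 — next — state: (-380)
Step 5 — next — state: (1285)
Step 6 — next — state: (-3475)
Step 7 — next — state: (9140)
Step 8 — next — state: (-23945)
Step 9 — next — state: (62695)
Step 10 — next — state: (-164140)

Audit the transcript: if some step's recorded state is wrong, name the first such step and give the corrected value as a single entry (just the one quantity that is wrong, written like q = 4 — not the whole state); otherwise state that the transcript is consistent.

Recomputing the run from the initial state:
step 1: x = -20
step 2: x = 55
step 3: x = -145
step 4: x = 380
step 5: x = -995
step 6: x = 2605
step 7: x = -6820
step 8: x = 17855
step 9: x = -46745
step 10: x = 122380
The first disagreement with the transcript is at step 4, where the value should be x = 380.

step 4, x = 380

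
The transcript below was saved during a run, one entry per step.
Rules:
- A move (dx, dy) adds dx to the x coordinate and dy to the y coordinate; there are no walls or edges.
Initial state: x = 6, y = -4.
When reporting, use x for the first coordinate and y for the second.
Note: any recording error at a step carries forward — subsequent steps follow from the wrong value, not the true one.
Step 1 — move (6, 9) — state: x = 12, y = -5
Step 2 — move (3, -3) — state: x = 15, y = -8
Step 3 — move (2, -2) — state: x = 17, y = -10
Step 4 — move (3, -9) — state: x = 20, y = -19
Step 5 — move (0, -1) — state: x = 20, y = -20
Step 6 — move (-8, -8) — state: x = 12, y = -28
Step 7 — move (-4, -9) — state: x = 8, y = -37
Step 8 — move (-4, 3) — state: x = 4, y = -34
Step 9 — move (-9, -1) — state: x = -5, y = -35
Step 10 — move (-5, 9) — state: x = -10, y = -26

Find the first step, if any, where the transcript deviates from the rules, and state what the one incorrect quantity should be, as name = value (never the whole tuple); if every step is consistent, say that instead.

step 1, y = 5

Step 1: x = 6 + (6) = 12, y = -4 + (9) = 5 — this is not what the transcript shows.
The earliest wrong entry is at step 1: it should read y = 5.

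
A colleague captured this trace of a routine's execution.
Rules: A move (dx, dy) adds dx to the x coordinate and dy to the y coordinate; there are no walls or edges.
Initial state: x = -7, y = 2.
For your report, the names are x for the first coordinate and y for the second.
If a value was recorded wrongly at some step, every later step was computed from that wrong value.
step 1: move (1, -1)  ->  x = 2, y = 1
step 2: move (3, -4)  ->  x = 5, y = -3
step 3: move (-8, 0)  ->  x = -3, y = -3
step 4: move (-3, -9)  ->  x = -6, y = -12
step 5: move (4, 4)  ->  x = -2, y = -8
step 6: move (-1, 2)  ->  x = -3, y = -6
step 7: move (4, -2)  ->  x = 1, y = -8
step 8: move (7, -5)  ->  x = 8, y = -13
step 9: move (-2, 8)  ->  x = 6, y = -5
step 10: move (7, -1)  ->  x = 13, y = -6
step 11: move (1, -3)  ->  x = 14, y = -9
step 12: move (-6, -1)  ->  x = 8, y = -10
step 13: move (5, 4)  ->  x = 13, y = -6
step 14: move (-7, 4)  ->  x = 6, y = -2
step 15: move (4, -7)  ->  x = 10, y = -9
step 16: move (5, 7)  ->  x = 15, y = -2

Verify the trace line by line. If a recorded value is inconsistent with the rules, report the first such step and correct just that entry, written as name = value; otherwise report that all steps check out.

step 1: x = -7 + (1) = -6, y = 2 + (-1) = 1 -> first mismatch against the trace
The earliest wrong entry is at step 1: it should read x = -6.

step 1, x = -6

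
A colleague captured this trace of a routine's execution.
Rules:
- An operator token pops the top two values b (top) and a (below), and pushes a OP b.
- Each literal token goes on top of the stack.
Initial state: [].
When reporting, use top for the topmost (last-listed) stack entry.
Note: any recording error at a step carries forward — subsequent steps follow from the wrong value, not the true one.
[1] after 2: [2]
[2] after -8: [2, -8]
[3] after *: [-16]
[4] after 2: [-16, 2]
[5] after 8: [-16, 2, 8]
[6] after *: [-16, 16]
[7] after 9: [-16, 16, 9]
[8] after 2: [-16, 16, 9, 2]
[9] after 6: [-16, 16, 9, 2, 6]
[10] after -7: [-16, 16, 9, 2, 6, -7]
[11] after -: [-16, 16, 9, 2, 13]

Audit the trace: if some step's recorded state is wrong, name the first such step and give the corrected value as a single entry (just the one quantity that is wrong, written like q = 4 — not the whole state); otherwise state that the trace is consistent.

no error

1. push 2: top = 2 (same as recorded)
2. push -8: top = -8 (confirmed correct)
3. 2 * -8 = -16 (matches)
4. push 2: top = 2 (confirmed correct)
5. push 8: top = 8 (same as recorded)
6. 2 * 8 = 16 (consistent with the trace)
7. push 9: top = 9 (verified)
8. push 2: top = 2 (exactly as logged)
9. push 6: top = 6 (no discrepancy)
10. push -7: top = -7 (exactly as logged)
11. 6 - -7 = 13 (checks out)
Nothing is out of place; the run is error-free.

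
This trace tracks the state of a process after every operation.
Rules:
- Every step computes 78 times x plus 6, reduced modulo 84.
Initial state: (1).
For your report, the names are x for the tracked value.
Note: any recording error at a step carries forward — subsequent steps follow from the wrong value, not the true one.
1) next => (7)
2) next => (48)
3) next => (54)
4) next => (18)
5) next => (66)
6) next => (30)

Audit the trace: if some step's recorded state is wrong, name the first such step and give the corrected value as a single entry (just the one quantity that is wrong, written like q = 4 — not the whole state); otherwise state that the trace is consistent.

step 1, x = 0

Recomputing the run from the initial state:
step 1: x = 0
step 2: x = 6
step 3: x = 54
step 4: x = 18
step 5: x = 66
step 6: x = 30
The first disagreement with the trace is at step 1, where the value should be x = 0.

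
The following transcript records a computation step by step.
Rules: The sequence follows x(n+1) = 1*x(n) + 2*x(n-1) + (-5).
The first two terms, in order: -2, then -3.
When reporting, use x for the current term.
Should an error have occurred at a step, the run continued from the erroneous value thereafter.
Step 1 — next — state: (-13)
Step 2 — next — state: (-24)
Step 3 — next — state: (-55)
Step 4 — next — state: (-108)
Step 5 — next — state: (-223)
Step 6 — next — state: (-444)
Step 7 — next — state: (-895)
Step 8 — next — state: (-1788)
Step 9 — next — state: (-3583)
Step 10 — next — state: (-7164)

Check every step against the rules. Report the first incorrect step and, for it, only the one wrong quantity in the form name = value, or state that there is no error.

step 1: x = 1*(-3) + (2)*(-2) + (-5) = -12 -> the recorded entry deviates here
First deviation found at step 1; the corrected entry is x = -12.

step 1, x = -12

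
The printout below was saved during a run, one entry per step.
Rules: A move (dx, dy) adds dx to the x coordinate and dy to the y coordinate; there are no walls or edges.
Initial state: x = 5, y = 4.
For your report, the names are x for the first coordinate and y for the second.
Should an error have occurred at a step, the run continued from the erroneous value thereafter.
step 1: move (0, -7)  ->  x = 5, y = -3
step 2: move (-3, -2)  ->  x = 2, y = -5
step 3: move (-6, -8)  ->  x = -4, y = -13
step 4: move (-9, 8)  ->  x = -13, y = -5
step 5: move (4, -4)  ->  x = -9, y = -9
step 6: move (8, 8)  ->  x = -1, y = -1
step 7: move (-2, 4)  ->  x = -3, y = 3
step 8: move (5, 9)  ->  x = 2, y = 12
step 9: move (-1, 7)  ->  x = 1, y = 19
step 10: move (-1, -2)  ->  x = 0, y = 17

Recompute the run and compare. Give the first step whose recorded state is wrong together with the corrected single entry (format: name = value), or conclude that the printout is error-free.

Recomputing the run from the initial state:
step 1: x = 5, y = -3
step 2: x = 2, y = -5
step 3: x = -4, y = -13
step 4: x = -13, y = -5
step 5: x = -9, y = -9
step 6: x = -1, y = -1
step 7: x = -3, y = 3
step 8: x = 2, y = 12
step 9: x = 1, y = 19
step 10: x = 0, y = 17
This matches the printout at every step.

no error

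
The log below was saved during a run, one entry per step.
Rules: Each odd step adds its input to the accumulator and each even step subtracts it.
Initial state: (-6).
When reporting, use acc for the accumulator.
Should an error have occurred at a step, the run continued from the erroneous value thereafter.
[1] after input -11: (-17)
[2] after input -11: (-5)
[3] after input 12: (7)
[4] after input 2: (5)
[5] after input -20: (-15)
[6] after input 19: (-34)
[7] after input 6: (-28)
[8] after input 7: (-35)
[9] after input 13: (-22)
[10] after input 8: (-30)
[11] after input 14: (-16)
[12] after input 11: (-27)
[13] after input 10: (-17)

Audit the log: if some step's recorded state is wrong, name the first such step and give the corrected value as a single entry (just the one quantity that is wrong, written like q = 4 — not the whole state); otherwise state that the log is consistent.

1. acc = -6 + -11 = -17 (in agreement)
2. acc = -17 - -11 = -6 (the log disagrees here)
That makes step 2 the first incorrect line — acc = -6 is what it should show.

step 2, acc = -6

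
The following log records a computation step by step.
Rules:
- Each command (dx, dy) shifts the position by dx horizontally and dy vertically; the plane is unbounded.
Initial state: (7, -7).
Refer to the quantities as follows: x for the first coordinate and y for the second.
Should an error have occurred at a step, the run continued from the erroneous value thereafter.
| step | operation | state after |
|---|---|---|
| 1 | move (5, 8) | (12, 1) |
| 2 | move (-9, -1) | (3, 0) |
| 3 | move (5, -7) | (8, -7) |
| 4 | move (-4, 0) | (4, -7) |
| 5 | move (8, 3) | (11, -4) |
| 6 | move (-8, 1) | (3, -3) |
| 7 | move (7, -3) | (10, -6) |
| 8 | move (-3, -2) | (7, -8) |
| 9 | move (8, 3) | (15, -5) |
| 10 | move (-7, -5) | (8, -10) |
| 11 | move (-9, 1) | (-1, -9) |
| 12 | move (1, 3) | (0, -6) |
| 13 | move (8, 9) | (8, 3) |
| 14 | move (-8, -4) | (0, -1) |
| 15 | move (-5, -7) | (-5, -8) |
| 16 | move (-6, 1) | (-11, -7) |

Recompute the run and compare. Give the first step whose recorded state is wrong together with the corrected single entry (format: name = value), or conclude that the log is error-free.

Recomputing the run from the initial state:
step 1: x = 12, y = 1
step 2: x = 3, y = 0
step 3: x = 8, y = -7
step 4: x = 4, y = -7
step 5: x = 12, y = -4
step 6: x = 4, y = -3
step 7: x = 11, y = -6
step 8: x = 8, y = -8
step 9: x = 16, y = -5
step 10: x = 9, y = -10
step 11: x = 0, y = -9
step 12: x = 1, y = -6
step 13: x = 9, y = 3
step 14: x = 1, y = -1
step 15: x = -4, y = -8
step 16: x = -10, y = -7
The first disagreement with the log is at step 5, where the value should be x = 12.

step 5, x = 12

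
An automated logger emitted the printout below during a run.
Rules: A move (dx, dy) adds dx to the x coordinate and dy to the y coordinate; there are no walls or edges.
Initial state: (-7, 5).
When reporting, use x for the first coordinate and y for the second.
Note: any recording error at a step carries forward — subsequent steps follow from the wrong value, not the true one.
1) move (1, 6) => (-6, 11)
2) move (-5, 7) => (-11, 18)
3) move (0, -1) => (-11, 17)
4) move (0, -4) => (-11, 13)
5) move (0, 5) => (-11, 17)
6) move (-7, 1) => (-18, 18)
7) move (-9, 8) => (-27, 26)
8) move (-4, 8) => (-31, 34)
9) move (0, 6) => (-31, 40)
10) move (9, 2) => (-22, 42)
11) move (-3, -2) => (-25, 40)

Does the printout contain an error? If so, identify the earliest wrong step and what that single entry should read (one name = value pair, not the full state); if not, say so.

step 5, y = 18

Step 1: x = -7 + (1) = -6, y = 5 + (6) = 11 — same as recorded.
Step 2: x = -6 + (-5) = -11, y = 11 + (7) = 18 — in agreement.
Step 3: x = -11 + (0) = -11, y = 18 + (-1) = 17 — matches.
Step 4: x = -11 + (0) = -11, y = 17 + (-4) = 13 — exactly as logged.
Step 5: x = -11 + (0) = -11, y = 13 + (5) = 18 — the recorded entry deviates here.
That makes step 5 the first incorrect line — y = 18 is what it should show.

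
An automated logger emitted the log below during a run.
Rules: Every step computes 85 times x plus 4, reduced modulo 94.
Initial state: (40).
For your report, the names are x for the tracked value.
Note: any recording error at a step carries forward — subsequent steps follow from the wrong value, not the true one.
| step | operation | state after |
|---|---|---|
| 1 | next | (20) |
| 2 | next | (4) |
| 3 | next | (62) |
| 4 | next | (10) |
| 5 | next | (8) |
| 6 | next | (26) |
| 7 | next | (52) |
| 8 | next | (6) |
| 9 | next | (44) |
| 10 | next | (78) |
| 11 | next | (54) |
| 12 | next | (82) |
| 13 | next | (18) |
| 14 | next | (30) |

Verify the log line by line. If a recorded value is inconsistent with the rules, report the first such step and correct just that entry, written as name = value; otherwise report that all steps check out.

1. x = (85*40 + 4) mod 94 = 20 (verified)
2. x = (85*20 + 4) mod 94 = 12 (this is not what the log shows)
That makes step 2 the first incorrect line — x = 12 is what it should show.

step 2, x = 12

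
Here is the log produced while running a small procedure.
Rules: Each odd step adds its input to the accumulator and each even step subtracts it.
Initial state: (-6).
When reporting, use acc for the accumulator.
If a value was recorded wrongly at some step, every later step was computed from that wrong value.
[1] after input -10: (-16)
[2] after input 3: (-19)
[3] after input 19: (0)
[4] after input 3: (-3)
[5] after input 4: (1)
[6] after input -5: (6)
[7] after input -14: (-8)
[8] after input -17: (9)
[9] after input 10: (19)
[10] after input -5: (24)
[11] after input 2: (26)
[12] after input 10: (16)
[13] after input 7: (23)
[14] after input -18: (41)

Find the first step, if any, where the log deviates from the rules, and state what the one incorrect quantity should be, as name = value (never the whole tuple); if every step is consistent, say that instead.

no error

Recomputing the run from the initial state:
step 1: acc = -16
step 2: acc = -19
step 3: acc = 0
step 4: acc = -3
step 5: acc = 1
step 6: acc = 6
step 7: acc = -8
step 8: acc = 9
step 9: acc = 19
step 10: acc = 24
step 11: acc = 26
step 12: acc = 16
step 13: acc = 23
step 14: acc = 41
This matches the log at every step.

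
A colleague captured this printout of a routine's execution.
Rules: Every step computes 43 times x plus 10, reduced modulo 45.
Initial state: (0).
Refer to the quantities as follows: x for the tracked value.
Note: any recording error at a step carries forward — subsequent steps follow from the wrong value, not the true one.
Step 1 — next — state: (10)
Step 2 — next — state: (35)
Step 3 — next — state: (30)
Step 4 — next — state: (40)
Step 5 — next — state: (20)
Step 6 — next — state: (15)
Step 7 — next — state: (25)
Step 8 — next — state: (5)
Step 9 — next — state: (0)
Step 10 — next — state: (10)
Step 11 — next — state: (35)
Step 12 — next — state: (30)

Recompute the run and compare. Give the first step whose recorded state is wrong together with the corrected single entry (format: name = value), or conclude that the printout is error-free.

Recomputing the run from the initial state:
step 1: x = 10
step 2: x = 35
step 3: x = 30
step 4: x = 40
step 5: x = 20
step 6: x = 15
step 7: x = 25
step 8: x = 5
step 9: x = 0
step 10: x = 10
step 11: x = 35
step 12: x = 30
This matches the printout at every step.

no error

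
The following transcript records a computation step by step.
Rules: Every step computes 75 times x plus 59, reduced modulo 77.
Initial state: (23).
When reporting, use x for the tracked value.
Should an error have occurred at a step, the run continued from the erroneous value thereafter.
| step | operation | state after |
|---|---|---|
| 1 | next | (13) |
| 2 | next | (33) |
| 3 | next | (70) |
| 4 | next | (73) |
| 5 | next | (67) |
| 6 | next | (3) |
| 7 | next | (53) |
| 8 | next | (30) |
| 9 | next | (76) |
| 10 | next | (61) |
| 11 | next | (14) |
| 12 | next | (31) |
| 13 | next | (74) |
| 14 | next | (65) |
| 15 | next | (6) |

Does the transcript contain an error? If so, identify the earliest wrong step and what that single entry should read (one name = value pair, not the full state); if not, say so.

step 6, x = 2

Recomputing the run from the initial state:
step 1: x = 13
step 2: x = 33
step 3: x = 70
step 4: x = 73
step 5: x = 67
step 6: x = 2
step 7: x = 55
step 8: x = 26
step 9: x = 7
step 10: x = 45
step 11: x = 46
step 12: x = 44
step 13: x = 48
step 14: x = 40
step 15: x = 56
The first disagreement with the transcript is at step 6, where the value should be x = 2.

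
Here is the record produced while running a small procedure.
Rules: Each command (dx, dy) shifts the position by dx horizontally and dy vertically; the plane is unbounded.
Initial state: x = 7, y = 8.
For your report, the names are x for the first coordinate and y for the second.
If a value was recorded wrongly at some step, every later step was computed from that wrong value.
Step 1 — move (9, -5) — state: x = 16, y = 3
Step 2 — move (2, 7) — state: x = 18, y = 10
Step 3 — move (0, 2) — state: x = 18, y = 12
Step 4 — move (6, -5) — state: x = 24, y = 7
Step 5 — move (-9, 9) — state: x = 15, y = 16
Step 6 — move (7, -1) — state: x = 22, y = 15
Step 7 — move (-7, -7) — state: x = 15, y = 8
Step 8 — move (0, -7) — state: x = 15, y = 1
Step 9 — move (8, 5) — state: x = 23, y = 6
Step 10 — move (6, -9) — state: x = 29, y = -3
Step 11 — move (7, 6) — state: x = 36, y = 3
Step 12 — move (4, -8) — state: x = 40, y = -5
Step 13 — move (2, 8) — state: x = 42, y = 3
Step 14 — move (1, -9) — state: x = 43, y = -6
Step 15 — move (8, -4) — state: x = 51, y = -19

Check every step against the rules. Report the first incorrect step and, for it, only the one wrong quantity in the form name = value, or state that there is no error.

1. x = 7 + (9) = 16, y = 8 + (-5) = 3 (verified)
2. x = 16 + (2) = 18, y = 3 + (7) = 10 (same as recorded)
3. x = 18 + (0) = 18, y = 10 + (2) = 12 (verified)
4. x = 18 + (6) = 24, y = 12 + (-5) = 7 (confirmed correct)
5. x = 24 + (-9) = 15, y = 7 + (9) = 16 (no discrepancy)
6. x = 15 + (7) = 22, y = 16 + (-1) = 15 (agrees with the record)
7. x = 22 + (-7) = 15, y = 15 + (-7) = 8 (no discrepancy)
8. x = 15 + (0) = 15, y = 8 + (-7) = 1 (confirmed correct)
9. x = 15 + (8) = 23, y = 1 + (5) = 6 (consistent with the record)
10. x = 23 + (6) = 29, y = 6 + (-9) = -3 (confirmed correct)
11. x = 29 + (7) = 36, y = -3 + (6) = 3 (in agreement)
12. x = 36 + (4) = 40, y = 3 + (-8) = -5 (no discrepancy)
13. x = 40 + (2) = 42, y = -5 + (8) = 3 (in agreement)
14. x = 42 + (1) = 43, y = 3 + (-9) = -6 (same as recorded)
15. x = 43 + (8) = 51, y = -6 + (-4) = -10 (a discrepancy with the record)
That makes step 15 the first incorrect line — y = -10 is what it should show.

step 15, y = -10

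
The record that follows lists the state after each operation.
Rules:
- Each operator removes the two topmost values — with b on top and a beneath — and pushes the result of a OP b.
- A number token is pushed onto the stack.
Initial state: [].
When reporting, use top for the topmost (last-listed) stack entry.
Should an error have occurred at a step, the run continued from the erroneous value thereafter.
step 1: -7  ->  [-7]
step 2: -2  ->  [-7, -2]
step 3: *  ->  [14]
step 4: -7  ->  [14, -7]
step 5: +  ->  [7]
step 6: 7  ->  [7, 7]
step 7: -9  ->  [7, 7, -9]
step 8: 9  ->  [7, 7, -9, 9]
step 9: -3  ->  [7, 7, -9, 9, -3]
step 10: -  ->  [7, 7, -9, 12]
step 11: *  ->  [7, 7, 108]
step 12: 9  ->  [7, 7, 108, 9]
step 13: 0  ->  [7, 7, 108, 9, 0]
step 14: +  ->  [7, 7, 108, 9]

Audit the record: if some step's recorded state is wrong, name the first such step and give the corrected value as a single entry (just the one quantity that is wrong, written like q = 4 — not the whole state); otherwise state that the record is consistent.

Recomputing the run from the initial state:
step 1: [-7]
step 2: [-7, -2]
step 3: [14]
step 4: [14, -7]
step 5: [7]
step 6: [7, 7]
step 7: [7, 7, -9]
step 8: [7, 7, -9, 9]
step 9: [7, 7, -9, 9, -3]
step 10: [7, 7, -9, 12]
step 11: [7, 7, -108]
step 12: [7, 7, -108, 9]
step 13: [7, 7, -108, 9, 0]
step 14: [7, 7, -108, 9]
The first disagreement with the record is at step 11, where the value should be top = -108.

step 11, top = -108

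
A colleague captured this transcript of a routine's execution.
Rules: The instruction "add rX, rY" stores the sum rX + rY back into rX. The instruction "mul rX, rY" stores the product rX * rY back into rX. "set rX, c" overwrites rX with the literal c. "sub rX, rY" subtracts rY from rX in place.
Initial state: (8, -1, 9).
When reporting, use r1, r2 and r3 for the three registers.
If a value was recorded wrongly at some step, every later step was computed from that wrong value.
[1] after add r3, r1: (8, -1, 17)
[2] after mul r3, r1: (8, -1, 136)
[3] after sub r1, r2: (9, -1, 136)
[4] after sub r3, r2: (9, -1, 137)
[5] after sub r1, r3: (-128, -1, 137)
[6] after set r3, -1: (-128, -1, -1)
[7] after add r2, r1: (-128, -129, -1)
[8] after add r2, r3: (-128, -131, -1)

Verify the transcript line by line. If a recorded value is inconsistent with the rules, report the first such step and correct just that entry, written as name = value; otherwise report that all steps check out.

step 8, r2 = -130

step 1: r3 = 9 + 8 = 17 -> exactly as logged
step 2: r3 = 17 * 8 = 136 -> checks out
step 3: r1 = 8 - -1 = 9 -> no discrepancy
step 4: r3 = 136 - -1 = 137 -> in agreement
step 5: r1 = 9 - 137 = -128 -> in agreement
step 6: r3 = -1 -> in agreement
step 7: r2 = -1 + -128 = -129 -> consistent with the transcript
step 8: r2 = -129 + -1 = -130 -> the transcript disagrees here
So the first discrepancy is step 8, where the right value is r2 = -130.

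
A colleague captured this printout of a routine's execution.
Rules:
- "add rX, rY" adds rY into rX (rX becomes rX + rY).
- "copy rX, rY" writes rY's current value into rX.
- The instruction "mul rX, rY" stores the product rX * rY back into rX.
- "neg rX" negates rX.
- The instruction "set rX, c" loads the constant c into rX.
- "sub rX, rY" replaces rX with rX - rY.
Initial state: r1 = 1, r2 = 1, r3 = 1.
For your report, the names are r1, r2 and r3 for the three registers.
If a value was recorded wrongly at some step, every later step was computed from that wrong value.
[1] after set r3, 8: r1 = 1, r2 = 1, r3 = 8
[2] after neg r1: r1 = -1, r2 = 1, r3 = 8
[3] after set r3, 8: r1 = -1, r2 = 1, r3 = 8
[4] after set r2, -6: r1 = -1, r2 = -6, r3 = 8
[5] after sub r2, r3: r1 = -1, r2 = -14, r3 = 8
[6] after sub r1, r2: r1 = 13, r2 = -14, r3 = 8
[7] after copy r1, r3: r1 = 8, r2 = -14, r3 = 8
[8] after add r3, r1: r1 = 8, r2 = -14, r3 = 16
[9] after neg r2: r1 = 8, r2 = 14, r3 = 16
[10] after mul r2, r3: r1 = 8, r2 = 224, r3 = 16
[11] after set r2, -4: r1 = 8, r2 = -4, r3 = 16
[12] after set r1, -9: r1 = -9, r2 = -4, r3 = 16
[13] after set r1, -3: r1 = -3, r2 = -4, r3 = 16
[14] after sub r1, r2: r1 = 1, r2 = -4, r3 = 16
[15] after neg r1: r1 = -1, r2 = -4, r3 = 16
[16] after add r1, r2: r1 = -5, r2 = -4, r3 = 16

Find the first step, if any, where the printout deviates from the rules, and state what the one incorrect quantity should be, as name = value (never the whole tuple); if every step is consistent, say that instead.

step 1: r3 = 8 -> confirmed correct
step 2: r1 = -(1) = -1 -> agrees with the printout
step 3: r3 = 8 -> consistent with the printout
step 4: r2 = -6 -> verified
step 5: r2 = -6 - 8 = -14 -> checks out
step 6: r1 = -1 - -14 = 13 -> matches
step 7: r1 = 8 -> exactly as logged
step 8: r3 = 8 + 8 = 16 -> same as recorded
step 9: r2 = -(-14) = 14 -> checks out
step 10: r2 = 14 * 16 = 224 -> same as recorded
step 11: r2 = -4 -> same as recorded
step 12: r1 = -9 -> confirmed correct
step 13: r1 = -3 -> agrees with the printout
step 14: r1 = -3 - -4 = 1 -> exactly as logged
step 15: r1 = -(1) = -1 -> same as recorded
step 16: r1 = -1 + -4 = -5 -> confirmed correct
The whole run recomputes cleanly — no discrepancies.

no error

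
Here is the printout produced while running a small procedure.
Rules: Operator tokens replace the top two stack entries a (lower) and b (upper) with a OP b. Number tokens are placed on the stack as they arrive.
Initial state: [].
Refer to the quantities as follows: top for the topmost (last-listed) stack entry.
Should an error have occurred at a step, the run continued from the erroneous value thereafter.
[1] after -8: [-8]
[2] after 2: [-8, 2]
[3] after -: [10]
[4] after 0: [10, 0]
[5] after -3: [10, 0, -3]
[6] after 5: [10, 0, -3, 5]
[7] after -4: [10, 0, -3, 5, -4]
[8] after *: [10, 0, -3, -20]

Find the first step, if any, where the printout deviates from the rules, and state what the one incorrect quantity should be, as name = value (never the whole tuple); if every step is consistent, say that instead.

step 3, top = -10

Recomputing the run from the initial state:
step 1: [-8]
step 2: [-8, 2]
step 3: [-10]
step 4: [-10, 0]
step 5: [-10, 0, -3]
step 6: [-10, 0, -3, 5]
step 7: [-10, 0, -3, 5, -4]
step 8: [-10, 0, -3, -20]
The first disagreement with the printout is at step 3, where the value should be top = -10.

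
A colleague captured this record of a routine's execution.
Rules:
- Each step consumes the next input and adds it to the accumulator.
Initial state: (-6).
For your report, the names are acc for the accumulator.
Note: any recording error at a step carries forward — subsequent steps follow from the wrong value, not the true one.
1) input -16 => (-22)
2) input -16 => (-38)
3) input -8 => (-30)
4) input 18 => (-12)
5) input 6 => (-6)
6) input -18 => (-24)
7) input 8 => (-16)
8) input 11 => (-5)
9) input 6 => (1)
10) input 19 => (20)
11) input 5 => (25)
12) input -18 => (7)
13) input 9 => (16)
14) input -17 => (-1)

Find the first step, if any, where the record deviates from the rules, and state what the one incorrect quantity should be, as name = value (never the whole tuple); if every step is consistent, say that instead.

Recomputing the run from the initial state:
step 1: acc = -22
step 2: acc = -38
step 3: acc = -46
step 4: acc = -28
step 5: acc = -22
step 6: acc = -40
step 7: acc = -32
step 8: acc = -21
step 9: acc = -15
step 10: acc = 4
step 11: acc = 9
step 12: acc = -9
step 13: acc = 0
step 14: acc = -17
The first disagreement with the record is at step 3, where the value should be acc = -46.

step 3, acc = -46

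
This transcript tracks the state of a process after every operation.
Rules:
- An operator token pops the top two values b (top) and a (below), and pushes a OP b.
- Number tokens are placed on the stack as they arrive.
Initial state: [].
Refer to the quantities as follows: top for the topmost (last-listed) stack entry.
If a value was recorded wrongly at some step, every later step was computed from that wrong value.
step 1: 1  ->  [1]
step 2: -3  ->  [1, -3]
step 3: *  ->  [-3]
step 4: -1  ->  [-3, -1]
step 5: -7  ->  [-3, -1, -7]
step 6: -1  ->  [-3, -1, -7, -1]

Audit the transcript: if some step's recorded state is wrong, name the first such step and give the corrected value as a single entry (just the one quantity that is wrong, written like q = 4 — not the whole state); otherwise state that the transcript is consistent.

no error

step 1: push 1: top = 1 -> in agreement
step 2: push -3: top = -3 -> no discrepancy
step 3: 1 * -3 = -3 -> matches
step 4: push -1: top = -1 -> matches
step 5: push -7: top = -7 -> in agreement
step 6: push -1: top = -1 -> agrees with the transcript
The recomputation confirms every line.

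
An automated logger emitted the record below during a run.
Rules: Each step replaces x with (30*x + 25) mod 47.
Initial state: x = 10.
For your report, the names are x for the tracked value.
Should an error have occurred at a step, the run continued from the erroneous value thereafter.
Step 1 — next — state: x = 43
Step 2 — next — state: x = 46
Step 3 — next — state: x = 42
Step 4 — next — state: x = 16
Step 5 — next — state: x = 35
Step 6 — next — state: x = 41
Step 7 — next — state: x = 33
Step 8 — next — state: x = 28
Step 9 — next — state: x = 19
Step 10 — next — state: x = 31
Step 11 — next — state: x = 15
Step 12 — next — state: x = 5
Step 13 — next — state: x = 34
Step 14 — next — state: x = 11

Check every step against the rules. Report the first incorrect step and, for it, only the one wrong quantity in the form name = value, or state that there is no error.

no error

1. x = (30*10 + 25) mod 47 = 43 (agrees with the record)
2. x = (30*43 + 25) mod 47 = 46 (verified)
3. x = (30*46 + 25) mod 47 = 42 (no discrepancy)
4. x = (30*42 + 25) mod 47 = 16 (no discrepancy)
5. x = (30*16 + 25) mod 47 = 35 (checks out)
6. x = (30*35 + 25) mod 47 = 41 (verified)
7. x = (30*41 + 25) mod 47 = 33 (matches)
8. x = (30*33 + 25) mod 47 = 28 (checks out)
9. x = (30*28 + 25) mod 47 = 19 (exactly as logged)
10. x = (30*19 + 25) mod 47 = 31 (exactly as logged)
11. x = (30*31 + 25) mod 47 = 15 (checks out)
12. x = (30*15 + 25) mod 47 = 5 (no discrepancy)
13. x = (30*5 + 25) mod 47 = 34 (exactly as logged)
14. x = (30*34 + 25) mod 47 = 11 (same as recorded)
The recomputation confirms every line.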